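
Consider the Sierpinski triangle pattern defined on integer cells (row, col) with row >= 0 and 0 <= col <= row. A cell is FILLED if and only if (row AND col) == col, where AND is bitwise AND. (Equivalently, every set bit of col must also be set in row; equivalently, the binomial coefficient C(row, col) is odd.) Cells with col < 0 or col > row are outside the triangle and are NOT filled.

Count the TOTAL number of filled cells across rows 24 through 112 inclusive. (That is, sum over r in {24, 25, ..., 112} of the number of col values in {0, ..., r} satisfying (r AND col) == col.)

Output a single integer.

Answer: 1412

Derivation:
r24=11000 pc2: +4 =4
r25=11001 pc3: +8 =12
r26=11010 pc3: +8 =20
r27=11011 pc4: +16 =36
r28=11100 pc3: +8 =44
r29=11101 pc4: +16 =60
r30=11110 pc4: +16 =76
r31=11111 pc5: +32 =108
r32=100000 pc1: +2 =110
r33=100001 pc2: +4 =114
r34=100010 pc2: +4 =118
r35=100011 pc3: +8 =126
r36=100100 pc2: +4 =130
r37=100101 pc3: +8 =138
r38=100110 pc3: +8 =146
r39=100111 pc4: +16 =162
r40=101000 pc2: +4 =166
r41=101001 pc3: +8 =174
r42=101010 pc3: +8 =182
r43=101011 pc4: +16 =198
r44=101100 pc3: +8 =206
r45=101101 pc4: +16 =222
r46=101110 pc4: +16 =238
r47=101111 pc5: +32 =270
r48=110000 pc2: +4 =274
r49=110001 pc3: +8 =282
r50=110010 pc3: +8 =290
r51=110011 pc4: +16 =306
r52=110100 pc3: +8 =314
r53=110101 pc4: +16 =330
r54=110110 pc4: +16 =346
r55=110111 pc5: +32 =378
r56=111000 pc3: +8 =386
r57=111001 pc4: +16 =402
r58=111010 pc4: +16 =418
r59=111011 pc5: +32 =450
r60=111100 pc4: +16 =466
r61=111101 pc5: +32 =498
r62=111110 pc5: +32 =530
r63=111111 pc6: +64 =594
r64=1000000 pc1: +2 =596
r65=1000001 pc2: +4 =600
r66=1000010 pc2: +4 =604
r67=1000011 pc3: +8 =612
r68=1000100 pc2: +4 =616
r69=1000101 pc3: +8 =624
r70=1000110 pc3: +8 =632
r71=1000111 pc4: +16 =648
r72=1001000 pc2: +4 =652
r73=1001001 pc3: +8 =660
r74=1001010 pc3: +8 =668
r75=1001011 pc4: +16 =684
r76=1001100 pc3: +8 =692
r77=1001101 pc4: +16 =708
r78=1001110 pc4: +16 =724
r79=1001111 pc5: +32 =756
r80=1010000 pc2: +4 =760
r81=1010001 pc3: +8 =768
r82=1010010 pc3: +8 =776
r83=1010011 pc4: +16 =792
r84=1010100 pc3: +8 =800
r85=1010101 pc4: +16 =816
r86=1010110 pc4: +16 =832
r87=1010111 pc5: +32 =864
r88=1011000 pc3: +8 =872
r89=1011001 pc4: +16 =888
r90=1011010 pc4: +16 =904
r91=1011011 pc5: +32 =936
r92=1011100 pc4: +16 =952
r93=1011101 pc5: +32 =984
r94=1011110 pc5: +32 =1016
r95=1011111 pc6: +64 =1080
r96=1100000 pc2: +4 =1084
r97=1100001 pc3: +8 =1092
r98=1100010 pc3: +8 =1100
r99=1100011 pc4: +16 =1116
r100=1100100 pc3: +8 =1124
r101=1100101 pc4: +16 =1140
r102=1100110 pc4: +16 =1156
r103=1100111 pc5: +32 =1188
r104=1101000 pc3: +8 =1196
r105=1101001 pc4: +16 =1212
r106=1101010 pc4: +16 =1228
r107=1101011 pc5: +32 =1260
r108=1101100 pc4: +16 =1276
r109=1101101 pc5: +32 =1308
r110=1101110 pc5: +32 =1340
r111=1101111 pc6: +64 =1404
r112=1110000 pc3: +8 =1412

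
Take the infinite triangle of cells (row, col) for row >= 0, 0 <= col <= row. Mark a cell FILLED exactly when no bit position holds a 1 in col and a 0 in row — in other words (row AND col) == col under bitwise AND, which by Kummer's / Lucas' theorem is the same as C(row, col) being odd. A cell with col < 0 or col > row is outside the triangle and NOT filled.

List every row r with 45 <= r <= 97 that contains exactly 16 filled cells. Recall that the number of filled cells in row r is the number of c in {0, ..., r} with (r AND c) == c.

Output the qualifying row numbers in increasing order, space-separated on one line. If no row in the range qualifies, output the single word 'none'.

Answer: 45 46 51 53 54 57 58 60 71 75 77 78 83 85 86 89 90 92

Derivation:
Row r has 2^popcount(r) filled cells, so we need popcount(r) = log2(16) = 4.
Scan r = 45..97 and keep those with exactly 4 one-bits:
r=45=101101 popcount=4 -> KEEP
r=46=101110 popcount=4 -> KEEP
r=47=101111 popcount=5 -> skip
r=48=110000 popcount=2 -> skip
r=49=110001 popcount=3 -> skip
r=50=110010 popcount=3 -> skip
r=51=110011 popcount=4 -> KEEP
r=52=110100 popcount=3 -> skip
r=53=110101 popcount=4 -> KEEP
r=54=110110 popcount=4 -> KEEP
r=55=110111 popcount=5 -> skip
r=56=111000 popcount=3 -> skip
r=57=111001 popcount=4 -> KEEP
r=58=111010 popcount=4 -> KEEP
r=59=111011 popcount=5 -> skip
r=60=111100 popcount=4 -> KEEP
r=61=111101 popcount=5 -> skip
r=62=111110 popcount=5 -> skip
r=63=111111 popcount=6 -> skip
r=64=1000000 popcount=1 -> skip
r=65=1000001 popcount=2 -> skip
r=66=1000010 popcount=2 -> skip
r=67=1000011 popcount=3 -> skip
r=68=1000100 popcount=2 -> skip
r=69=1000101 popcount=3 -> skip
r=70=1000110 popcount=3 -> skip
r=71=1000111 popcount=4 -> KEEP
r=72=1001000 popcount=2 -> skip
r=73=1001001 popcount=3 -> skip
r=74=1001010 popcount=3 -> skip
r=75=1001011 popcount=4 -> KEEP
r=76=1001100 popcount=3 -> skip
r=77=1001101 popcount=4 -> KEEP
r=78=1001110 popcount=4 -> KEEP
r=79=1001111 popcount=5 -> skip
r=80=1010000 popcount=2 -> skip
r=81=1010001 popcount=3 -> skip
r=82=1010010 popcount=3 -> skip
r=83=1010011 popcount=4 -> KEEP
r=84=1010100 popcount=3 -> skip
r=85=1010101 popcount=4 -> KEEP
r=86=1010110 popcount=4 -> KEEP
r=87=1010111 popcount=5 -> skip
r=88=1011000 popcount=3 -> skip
r=89=1011001 popcount=4 -> KEEP
r=90=1011010 popcount=4 -> KEEP
r=91=1011011 popcount=5 -> skip
r=92=1011100 popcount=4 -> KEEP
r=93=1011101 popcount=5 -> skip
r=94=1011110 popcount=5 -> skip
r=95=1011111 popcount=6 -> skip
r=96=1100000 popcount=2 -> skip
r=97=1100001 popcount=3 -> skip
Kept rows: 45 46 51 53 54 57 58 60 71 75 77 78 83 85 86 89 90 92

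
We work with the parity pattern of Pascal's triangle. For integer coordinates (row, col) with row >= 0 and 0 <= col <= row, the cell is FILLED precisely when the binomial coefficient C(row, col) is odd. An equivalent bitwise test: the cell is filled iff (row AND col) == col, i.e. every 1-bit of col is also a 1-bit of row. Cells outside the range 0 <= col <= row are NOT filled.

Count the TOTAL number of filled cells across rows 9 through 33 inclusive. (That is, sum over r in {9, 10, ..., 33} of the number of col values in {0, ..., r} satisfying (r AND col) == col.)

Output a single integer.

Answer: 220

Derivation:
r9=1001 pc2: +4 =4
r10=1010 pc2: +4 =8
r11=1011 pc3: +8 =16
r12=1100 pc2: +4 =20
r13=1101 pc3: +8 =28
r14=1110 pc3: +8 =36
r15=1111 pc4: +16 =52
r16=10000 pc1: +2 =54
r17=10001 pc2: +4 =58
r18=10010 pc2: +4 =62
r19=10011 pc3: +8 =70
r20=10100 pc2: +4 =74
r21=10101 pc3: +8 =82
r22=10110 pc3: +8 =90
r23=10111 pc4: +16 =106
r24=11000 pc2: +4 =110
r25=11001 pc3: +8 =118
r26=11010 pc3: +8 =126
r27=11011 pc4: +16 =142
r28=11100 pc3: +8 =150
r29=11101 pc4: +16 =166
r30=11110 pc4: +16 =182
r31=11111 pc5: +32 =214
r32=100000 pc1: +2 =216
r33=100001 pc2: +4 =220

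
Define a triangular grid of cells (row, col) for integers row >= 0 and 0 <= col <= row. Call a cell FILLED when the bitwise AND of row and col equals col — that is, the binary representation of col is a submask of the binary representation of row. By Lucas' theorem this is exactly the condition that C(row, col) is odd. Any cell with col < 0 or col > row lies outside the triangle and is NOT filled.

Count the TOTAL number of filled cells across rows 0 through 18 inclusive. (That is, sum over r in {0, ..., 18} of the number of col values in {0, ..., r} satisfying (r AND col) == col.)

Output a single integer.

Answer: 91

Derivation:
r0=0 pc0: +1 =1
r1=1 pc1: +2 =3
r2=10 pc1: +2 =5
r3=11 pc2: +4 =9
r4=100 pc1: +2 =11
r5=101 pc2: +4 =15
r6=110 pc2: +4 =19
r7=111 pc3: +8 =27
r8=1000 pc1: +2 =29
r9=1001 pc2: +4 =33
r10=1010 pc2: +4 =37
r11=1011 pc3: +8 =45
r12=1100 pc2: +4 =49
r13=1101 pc3: +8 =57
r14=1110 pc3: +8 =65
r15=1111 pc4: +16 =81
r16=10000 pc1: +2 =83
r17=10001 pc2: +4 =87
r18=10010 pc2: +4 =91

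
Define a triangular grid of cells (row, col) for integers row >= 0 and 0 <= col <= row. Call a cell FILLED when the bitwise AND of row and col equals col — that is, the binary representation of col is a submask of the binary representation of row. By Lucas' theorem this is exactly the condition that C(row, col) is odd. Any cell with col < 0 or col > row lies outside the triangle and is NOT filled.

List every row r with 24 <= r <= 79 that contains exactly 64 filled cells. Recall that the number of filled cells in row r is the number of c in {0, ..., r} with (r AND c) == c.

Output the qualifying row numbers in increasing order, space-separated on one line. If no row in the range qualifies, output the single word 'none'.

Row r has 2^popcount(r) filled cells, so we need popcount(r) = log2(64) = 6.
Scan r = 24..79 and keep those with exactly 6 one-bits:
r=24=11000 popcount=2 -> skip
r=25=11001 popcount=3 -> skip
r=26=11010 popcount=3 -> skip
r=27=11011 popcount=4 -> skip
r=28=11100 popcount=3 -> skip
r=29=11101 popcount=4 -> skip
r=30=11110 popcount=4 -> skip
r=31=11111 popcount=5 -> skip
r=32=100000 popcount=1 -> skip
r=33=100001 popcount=2 -> skip
r=34=100010 popcount=2 -> skip
r=35=100011 popcount=3 -> skip
r=36=100100 popcount=2 -> skip
r=37=100101 popcount=3 -> skip
r=38=100110 popcount=3 -> skip
r=39=100111 popcount=4 -> skip
r=40=101000 popcount=2 -> skip
r=41=101001 popcount=3 -> skip
r=42=101010 popcount=3 -> skip
r=43=101011 popcount=4 -> skip
r=44=101100 popcount=3 -> skip
r=45=101101 popcount=4 -> skip
r=46=101110 popcount=4 -> skip
r=47=101111 popcount=5 -> skip
r=48=110000 popcount=2 -> skip
r=49=110001 popcount=3 -> skip
r=50=110010 popcount=3 -> skip
r=51=110011 popcount=4 -> skip
r=52=110100 popcount=3 -> skip
r=53=110101 popcount=4 -> skip
r=54=110110 popcount=4 -> skip
r=55=110111 popcount=5 -> skip
r=56=111000 popcount=3 -> skip
r=57=111001 popcount=4 -> skip
r=58=111010 popcount=4 -> skip
r=59=111011 popcount=5 -> skip
r=60=111100 popcount=4 -> skip
r=61=111101 popcount=5 -> skip
r=62=111110 popcount=5 -> skip
r=63=111111 popcount=6 -> KEEP
r=64=1000000 popcount=1 -> skip
r=65=1000001 popcount=2 -> skip
r=66=1000010 popcount=2 -> skip
r=67=1000011 popcount=3 -> skip
r=68=1000100 popcount=2 -> skip
r=69=1000101 popcount=3 -> skip
r=70=1000110 popcount=3 -> skip
r=71=1000111 popcount=4 -> skip
r=72=1001000 popcount=2 -> skip
r=73=1001001 popcount=3 -> skip
r=74=1001010 popcount=3 -> skip
r=75=1001011 popcount=4 -> skip
r=76=1001100 popcount=3 -> skip
r=77=1001101 popcount=4 -> skip
r=78=1001110 popcount=4 -> skip
r=79=1001111 popcount=5 -> skip
Kept rows: 63

Answer: 63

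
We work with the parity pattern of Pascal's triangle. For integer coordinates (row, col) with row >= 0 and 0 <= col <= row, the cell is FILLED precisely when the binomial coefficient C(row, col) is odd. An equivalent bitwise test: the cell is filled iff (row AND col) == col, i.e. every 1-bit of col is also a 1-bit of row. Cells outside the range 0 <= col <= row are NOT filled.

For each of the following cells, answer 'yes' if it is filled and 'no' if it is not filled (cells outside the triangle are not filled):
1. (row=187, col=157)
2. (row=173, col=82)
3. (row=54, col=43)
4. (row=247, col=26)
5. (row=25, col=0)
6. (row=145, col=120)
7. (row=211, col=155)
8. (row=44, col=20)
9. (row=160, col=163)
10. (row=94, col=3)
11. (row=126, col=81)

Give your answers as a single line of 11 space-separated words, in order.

(187,157): row=0b10111011, col=0b10011101, row AND col = 0b10011001 = 153; 153 != 157 -> empty
(173,82): row=0b10101101, col=0b1010010, row AND col = 0b0 = 0; 0 != 82 -> empty
(54,43): row=0b110110, col=0b101011, row AND col = 0b100010 = 34; 34 != 43 -> empty
(247,26): row=0b11110111, col=0b11010, row AND col = 0b10010 = 18; 18 != 26 -> empty
(25,0): row=0b11001, col=0b0, row AND col = 0b0 = 0; 0 == 0 -> filled
(145,120): row=0b10010001, col=0b1111000, row AND col = 0b10000 = 16; 16 != 120 -> empty
(211,155): row=0b11010011, col=0b10011011, row AND col = 0b10010011 = 147; 147 != 155 -> empty
(44,20): row=0b101100, col=0b10100, row AND col = 0b100 = 4; 4 != 20 -> empty
(160,163): col outside [0, 160] -> not filled
(94,3): row=0b1011110, col=0b11, row AND col = 0b10 = 2; 2 != 3 -> empty
(126,81): row=0b1111110, col=0b1010001, row AND col = 0b1010000 = 80; 80 != 81 -> empty

Answer: no no no no yes no no no no no no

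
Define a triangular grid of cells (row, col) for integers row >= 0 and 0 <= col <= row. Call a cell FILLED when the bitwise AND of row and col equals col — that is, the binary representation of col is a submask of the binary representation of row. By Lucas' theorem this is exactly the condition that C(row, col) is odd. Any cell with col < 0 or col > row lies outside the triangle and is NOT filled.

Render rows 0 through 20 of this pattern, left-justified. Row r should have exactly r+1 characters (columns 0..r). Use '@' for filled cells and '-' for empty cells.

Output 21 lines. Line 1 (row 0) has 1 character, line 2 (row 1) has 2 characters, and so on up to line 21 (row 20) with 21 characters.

Answer: @
@@
@-@
@@@@
@---@
@@--@@
@-@-@-@
@@@@@@@@
@-------@
@@------@@
@-@-----@-@
@@@@----@@@@
@---@---@---@
@@--@@--@@--@@
@-@-@-@-@-@-@-@
@@@@@@@@@@@@@@@@
@---------------@
@@--------------@@
@-@-------------@-@
@@@@------------@@@@
@---@-----------@---@

Derivation:
r0=0: @
r1=1: @@
r2=10: @-@
r3=11: @@@@
r4=100: @---@
r5=101: @@--@@
r6=110: @-@-@-@
r7=111: @@@@@@@@
r8=1000: @-------@
r9=1001: @@------@@
r10=1010: @-@-----@-@
r11=1011: @@@@----@@@@
r12=1100: @---@---@---@
r13=1101: @@--@@--@@--@@
r14=1110: @-@-@-@-@-@-@-@
r15=1111: @@@@@@@@@@@@@@@@
r16=10000: @---------------@
r17=10001: @@--------------@@
r18=10010: @-@-------------@-@
r19=10011: @@@@------------@@@@
r20=10100: @---@-----------@---@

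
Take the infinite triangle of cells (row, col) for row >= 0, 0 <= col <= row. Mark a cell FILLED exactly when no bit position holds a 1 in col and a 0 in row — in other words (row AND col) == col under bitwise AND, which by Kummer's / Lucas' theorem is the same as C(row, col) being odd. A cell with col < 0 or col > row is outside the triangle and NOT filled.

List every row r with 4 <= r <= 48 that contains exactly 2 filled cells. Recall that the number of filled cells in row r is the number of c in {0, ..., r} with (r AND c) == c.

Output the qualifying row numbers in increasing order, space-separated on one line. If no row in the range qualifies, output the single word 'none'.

Answer: 4 8 16 32

Derivation:
Row r has 2^popcount(r) filled cells, so we need popcount(r) = log2(2) = 1.
Scan r = 4..48 and keep those with exactly 1 one-bits:
r=4=100 popcount=1 -> KEEP
r=5=101 popcount=2 -> skip
r=6=110 popcount=2 -> skip
r=7=111 popcount=3 -> skip
r=8=1000 popcount=1 -> KEEP
r=9=1001 popcount=2 -> skip
r=10=1010 popcount=2 -> skip
r=11=1011 popcount=3 -> skip
r=12=1100 popcount=2 -> skip
r=13=1101 popcount=3 -> skip
r=14=1110 popcount=3 -> skip
r=15=1111 popcount=4 -> skip
r=16=10000 popcount=1 -> KEEP
r=17=10001 popcount=2 -> skip
r=18=10010 popcount=2 -> skip
r=19=10011 popcount=3 -> skip
r=20=10100 popcount=2 -> skip
r=21=10101 popcount=3 -> skip
r=22=10110 popcount=3 -> skip
r=23=10111 popcount=4 -> skip
r=24=11000 popcount=2 -> skip
r=25=11001 popcount=3 -> skip
r=26=11010 popcount=3 -> skip
r=27=11011 popcount=4 -> skip
r=28=11100 popcount=3 -> skip
r=29=11101 popcount=4 -> skip
r=30=11110 popcount=4 -> skip
r=31=11111 popcount=5 -> skip
r=32=100000 popcount=1 -> KEEP
r=33=100001 popcount=2 -> skip
r=34=100010 popcount=2 -> skip
r=35=100011 popcount=3 -> skip
r=36=100100 popcount=2 -> skip
r=37=100101 popcount=3 -> skip
r=38=100110 popcount=3 -> skip
r=39=100111 popcount=4 -> skip
r=40=101000 popcount=2 -> skip
r=41=101001 popcount=3 -> skip
r=42=101010 popcount=3 -> skip
r=43=101011 popcount=4 -> skip
r=44=101100 popcount=3 -> skip
r=45=101101 popcount=4 -> skip
r=46=101110 popcount=4 -> skip
r=47=101111 popcount=5 -> skip
r=48=110000 popcount=2 -> skip
Kept rows: 4 8 16 32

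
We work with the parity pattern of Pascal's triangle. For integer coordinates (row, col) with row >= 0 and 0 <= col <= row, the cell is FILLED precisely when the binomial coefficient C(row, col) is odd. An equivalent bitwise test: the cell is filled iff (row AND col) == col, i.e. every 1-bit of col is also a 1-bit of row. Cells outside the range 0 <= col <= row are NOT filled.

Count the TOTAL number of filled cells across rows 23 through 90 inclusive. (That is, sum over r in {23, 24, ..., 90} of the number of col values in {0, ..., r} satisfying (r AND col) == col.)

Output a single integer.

Answer: 920

Derivation:
r23=10111 pc4: +16 =16
r24=11000 pc2: +4 =20
r25=11001 pc3: +8 =28
r26=11010 pc3: +8 =36
r27=11011 pc4: +16 =52
r28=11100 pc3: +8 =60
r29=11101 pc4: +16 =76
r30=11110 pc4: +16 =92
r31=11111 pc5: +32 =124
r32=100000 pc1: +2 =126
r33=100001 pc2: +4 =130
r34=100010 pc2: +4 =134
r35=100011 pc3: +8 =142
r36=100100 pc2: +4 =146
r37=100101 pc3: +8 =154
r38=100110 pc3: +8 =162
r39=100111 pc4: +16 =178
r40=101000 pc2: +4 =182
r41=101001 pc3: +8 =190
r42=101010 pc3: +8 =198
r43=101011 pc4: +16 =214
r44=101100 pc3: +8 =222
r45=101101 pc4: +16 =238
r46=101110 pc4: +16 =254
r47=101111 pc5: +32 =286
r48=110000 pc2: +4 =290
r49=110001 pc3: +8 =298
r50=110010 pc3: +8 =306
r51=110011 pc4: +16 =322
r52=110100 pc3: +8 =330
r53=110101 pc4: +16 =346
r54=110110 pc4: +16 =362
r55=110111 pc5: +32 =394
r56=111000 pc3: +8 =402
r57=111001 pc4: +16 =418
r58=111010 pc4: +16 =434
r59=111011 pc5: +32 =466
r60=111100 pc4: +16 =482
r61=111101 pc5: +32 =514
r62=111110 pc5: +32 =546
r63=111111 pc6: +64 =610
r64=1000000 pc1: +2 =612
r65=1000001 pc2: +4 =616
r66=1000010 pc2: +4 =620
r67=1000011 pc3: +8 =628
r68=1000100 pc2: +4 =632
r69=1000101 pc3: +8 =640
r70=1000110 pc3: +8 =648
r71=1000111 pc4: +16 =664
r72=1001000 pc2: +4 =668
r73=1001001 pc3: +8 =676
r74=1001010 pc3: +8 =684
r75=1001011 pc4: +16 =700
r76=1001100 pc3: +8 =708
r77=1001101 pc4: +16 =724
r78=1001110 pc4: +16 =740
r79=1001111 pc5: +32 =772
r80=1010000 pc2: +4 =776
r81=1010001 pc3: +8 =784
r82=1010010 pc3: +8 =792
r83=1010011 pc4: +16 =808
r84=1010100 pc3: +8 =816
r85=1010101 pc4: +16 =832
r86=1010110 pc4: +16 =848
r87=1010111 pc5: +32 =880
r88=1011000 pc3: +8 =888
r89=1011001 pc4: +16 =904
r90=1011010 pc4: +16 =920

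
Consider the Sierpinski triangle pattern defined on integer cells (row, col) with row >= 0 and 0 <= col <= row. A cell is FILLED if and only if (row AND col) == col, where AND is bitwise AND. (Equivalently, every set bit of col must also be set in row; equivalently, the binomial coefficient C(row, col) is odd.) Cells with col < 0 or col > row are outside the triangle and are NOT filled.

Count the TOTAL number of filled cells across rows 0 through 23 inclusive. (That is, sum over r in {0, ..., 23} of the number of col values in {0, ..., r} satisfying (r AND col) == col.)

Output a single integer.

Answer: 135

Derivation:
r0=0 pc0: +1 =1
r1=1 pc1: +2 =3
r2=10 pc1: +2 =5
r3=11 pc2: +4 =9
r4=100 pc1: +2 =11
r5=101 pc2: +4 =15
r6=110 pc2: +4 =19
r7=111 pc3: +8 =27
r8=1000 pc1: +2 =29
r9=1001 pc2: +4 =33
r10=1010 pc2: +4 =37
r11=1011 pc3: +8 =45
r12=1100 pc2: +4 =49
r13=1101 pc3: +8 =57
r14=1110 pc3: +8 =65
r15=1111 pc4: +16 =81
r16=10000 pc1: +2 =83
r17=10001 pc2: +4 =87
r18=10010 pc2: +4 =91
r19=10011 pc3: +8 =99
r20=10100 pc2: +4 =103
r21=10101 pc3: +8 =111
r22=10110 pc3: +8 =119
r23=10111 pc4: +16 =135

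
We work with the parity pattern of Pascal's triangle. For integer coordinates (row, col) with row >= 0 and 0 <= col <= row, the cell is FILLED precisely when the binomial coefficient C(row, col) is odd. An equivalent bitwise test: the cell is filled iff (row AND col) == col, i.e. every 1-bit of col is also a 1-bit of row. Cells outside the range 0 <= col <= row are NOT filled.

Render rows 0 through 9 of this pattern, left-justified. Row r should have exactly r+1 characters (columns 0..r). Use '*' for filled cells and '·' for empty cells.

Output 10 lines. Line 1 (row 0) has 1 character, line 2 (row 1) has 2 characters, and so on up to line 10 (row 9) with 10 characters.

Answer: *
**
*·*
****
*···*
**··**
*·*·*·*
********
*·······*
**······**

Derivation:
r0=0: *
r1=1: **
r2=10: *·*
r3=11: ****
r4=100: *···*
r5=101: **··**
r6=110: *·*·*·*
r7=111: ********
r8=1000: *·······*
r9=1001: **······**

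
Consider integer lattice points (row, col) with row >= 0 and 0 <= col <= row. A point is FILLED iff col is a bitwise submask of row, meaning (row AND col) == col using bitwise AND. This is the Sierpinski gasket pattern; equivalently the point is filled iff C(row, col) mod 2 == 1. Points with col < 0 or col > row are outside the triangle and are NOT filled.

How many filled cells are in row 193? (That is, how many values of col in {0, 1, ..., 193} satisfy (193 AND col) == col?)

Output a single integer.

193 in binary = 11000001
popcount(193) = number of 1-bits in 11000001 = 3
A col c satisfies (193 AND c) == c iff every set bit of c is also set in 193; each of the 3 set bits of 193 can independently be on or off in c.
count = 2^3 = 8

Answer: 8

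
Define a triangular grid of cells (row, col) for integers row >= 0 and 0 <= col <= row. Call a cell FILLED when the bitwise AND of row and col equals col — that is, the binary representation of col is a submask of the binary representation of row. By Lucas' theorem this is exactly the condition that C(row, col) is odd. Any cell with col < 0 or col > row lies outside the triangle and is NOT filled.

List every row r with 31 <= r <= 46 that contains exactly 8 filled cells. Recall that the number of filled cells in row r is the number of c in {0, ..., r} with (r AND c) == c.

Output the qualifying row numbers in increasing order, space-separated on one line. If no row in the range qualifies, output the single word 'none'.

Answer: 35 37 38 41 42 44

Derivation:
Row r has 2^popcount(r) filled cells, so we need popcount(r) = log2(8) = 3.
Scan r = 31..46 and keep those with exactly 3 one-bits:
r=31=11111 popcount=5 -> skip
r=32=100000 popcount=1 -> skip
r=33=100001 popcount=2 -> skip
r=34=100010 popcount=2 -> skip
r=35=100011 popcount=3 -> KEEP
r=36=100100 popcount=2 -> skip
r=37=100101 popcount=3 -> KEEP
r=38=100110 popcount=3 -> KEEP
r=39=100111 popcount=4 -> skip
r=40=101000 popcount=2 -> skip
r=41=101001 popcount=3 -> KEEP
r=42=101010 popcount=3 -> KEEP
r=43=101011 popcount=4 -> skip
r=44=101100 popcount=3 -> KEEP
r=45=101101 popcount=4 -> skip
r=46=101110 popcount=4 -> skip
Kept rows: 35 37 38 41 42 44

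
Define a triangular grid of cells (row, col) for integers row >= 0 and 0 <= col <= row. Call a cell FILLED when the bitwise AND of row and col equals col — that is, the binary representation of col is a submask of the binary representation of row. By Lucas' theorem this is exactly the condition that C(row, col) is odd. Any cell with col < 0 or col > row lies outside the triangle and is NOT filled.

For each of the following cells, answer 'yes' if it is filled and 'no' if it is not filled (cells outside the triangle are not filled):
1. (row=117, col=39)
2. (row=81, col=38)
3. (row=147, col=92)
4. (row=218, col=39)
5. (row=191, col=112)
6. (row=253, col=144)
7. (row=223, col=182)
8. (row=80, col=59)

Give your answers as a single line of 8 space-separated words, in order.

Answer: no no no no no yes no no

Derivation:
(117,39): row=0b1110101, col=0b100111, row AND col = 0b100101 = 37; 37 != 39 -> empty
(81,38): row=0b1010001, col=0b100110, row AND col = 0b0 = 0; 0 != 38 -> empty
(147,92): row=0b10010011, col=0b1011100, row AND col = 0b10000 = 16; 16 != 92 -> empty
(218,39): row=0b11011010, col=0b100111, row AND col = 0b10 = 2; 2 != 39 -> empty
(191,112): row=0b10111111, col=0b1110000, row AND col = 0b110000 = 48; 48 != 112 -> empty
(253,144): row=0b11111101, col=0b10010000, row AND col = 0b10010000 = 144; 144 == 144 -> filled
(223,182): row=0b11011111, col=0b10110110, row AND col = 0b10010110 = 150; 150 != 182 -> empty
(80,59): row=0b1010000, col=0b111011, row AND col = 0b10000 = 16; 16 != 59 -> empty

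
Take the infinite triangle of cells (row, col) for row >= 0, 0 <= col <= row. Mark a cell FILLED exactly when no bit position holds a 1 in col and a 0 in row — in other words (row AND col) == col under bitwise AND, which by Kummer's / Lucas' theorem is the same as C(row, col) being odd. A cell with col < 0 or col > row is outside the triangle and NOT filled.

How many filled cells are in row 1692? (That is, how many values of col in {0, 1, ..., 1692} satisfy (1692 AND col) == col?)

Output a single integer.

1692 in binary = 11010011100
popcount(1692) = number of 1-bits in 11010011100 = 6
A col c satisfies (1692 AND c) == c iff every set bit of c is also set in 1692; each of the 6 set bits of 1692 can independently be on or off in c.
count = 2^6 = 64

Answer: 64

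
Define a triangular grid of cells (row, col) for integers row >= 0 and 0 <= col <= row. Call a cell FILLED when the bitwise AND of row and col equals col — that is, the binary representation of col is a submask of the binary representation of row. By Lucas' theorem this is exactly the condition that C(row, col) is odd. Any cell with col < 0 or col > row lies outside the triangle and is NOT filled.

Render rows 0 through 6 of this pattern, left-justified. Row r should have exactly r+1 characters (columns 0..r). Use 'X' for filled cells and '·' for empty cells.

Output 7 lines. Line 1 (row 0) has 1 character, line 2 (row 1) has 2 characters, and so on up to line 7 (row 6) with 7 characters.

r0=0: X
r1=1: XX
r2=10: X·X
r3=11: XXXX
r4=100: X···X
r5=101: XX··XX
r6=110: X·X·X·X

Answer: X
XX
X·X
XXXX
X···X
XX··XX
X·X·X·X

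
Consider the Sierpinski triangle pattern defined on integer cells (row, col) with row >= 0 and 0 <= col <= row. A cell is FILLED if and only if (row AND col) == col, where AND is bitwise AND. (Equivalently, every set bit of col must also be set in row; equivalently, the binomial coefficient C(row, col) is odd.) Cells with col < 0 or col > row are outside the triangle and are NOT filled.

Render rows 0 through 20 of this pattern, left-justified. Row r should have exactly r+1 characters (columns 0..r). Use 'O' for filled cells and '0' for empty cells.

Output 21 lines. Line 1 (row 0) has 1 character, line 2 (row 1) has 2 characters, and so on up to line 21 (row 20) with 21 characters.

Answer: O
OO
O0O
OOOO
O000O
OO00OO
O0O0O0O
OOOOOOOO
O0000000O
OO000000OO
O0O00000O0O
OOOO0000OOOO
O000O000O000O
OO00OO00OO00OO
O0O0O0O0O0O0O0O
OOOOOOOOOOOOOOOO
O000000000000000O
OO00000000000000OO
O0O0000000000000O0O
OOOO000000000000OOOO
O000O00000000000O000O

Derivation:
r0=0: O
r1=1: OO
r2=10: O0O
r3=11: OOOO
r4=100: O000O
r5=101: OO00OO
r6=110: O0O0O0O
r7=111: OOOOOOOO
r8=1000: O0000000O
r9=1001: OO000000OO
r10=1010: O0O00000O0O
r11=1011: OOOO0000OOOO
r12=1100: O000O000O000O
r13=1101: OO00OO00OO00OO
r14=1110: O0O0O0O0O0O0O0O
r15=1111: OOOOOOOOOOOOOOOO
r16=10000: O000000000000000O
r17=10001: OO00000000000000OO
r18=10010: O0O0000000000000O0O
r19=10011: OOOO000000000000OOOO
r20=10100: O000O00000000000O000O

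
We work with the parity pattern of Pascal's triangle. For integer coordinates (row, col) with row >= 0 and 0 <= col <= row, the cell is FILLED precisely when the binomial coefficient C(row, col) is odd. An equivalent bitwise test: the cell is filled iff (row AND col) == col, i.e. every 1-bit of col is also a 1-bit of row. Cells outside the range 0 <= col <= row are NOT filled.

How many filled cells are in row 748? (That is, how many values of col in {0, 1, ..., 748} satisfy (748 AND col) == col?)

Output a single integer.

748 in binary = 1011101100
popcount(748) = number of 1-bits in 1011101100 = 6
A col c satisfies (748 AND c) == c iff every set bit of c is also set in 748; each of the 6 set bits of 748 can independently be on or off in c.
count = 2^6 = 64

Answer: 64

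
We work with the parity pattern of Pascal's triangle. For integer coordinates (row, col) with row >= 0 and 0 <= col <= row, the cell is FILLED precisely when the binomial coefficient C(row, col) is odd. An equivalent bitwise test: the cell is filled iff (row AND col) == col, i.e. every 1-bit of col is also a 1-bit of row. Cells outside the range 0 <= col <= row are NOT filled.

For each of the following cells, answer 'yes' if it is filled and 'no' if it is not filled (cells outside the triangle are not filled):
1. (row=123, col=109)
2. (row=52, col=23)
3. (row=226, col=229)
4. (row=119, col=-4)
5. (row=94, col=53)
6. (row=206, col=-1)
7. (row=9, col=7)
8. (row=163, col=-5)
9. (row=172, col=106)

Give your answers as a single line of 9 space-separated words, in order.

Answer: no no no no no no no no no

Derivation:
(123,109): row=0b1111011, col=0b1101101, row AND col = 0b1101001 = 105; 105 != 109 -> empty
(52,23): row=0b110100, col=0b10111, row AND col = 0b10100 = 20; 20 != 23 -> empty
(226,229): col outside [0, 226] -> not filled
(119,-4): col outside [0, 119] -> not filled
(94,53): row=0b1011110, col=0b110101, row AND col = 0b10100 = 20; 20 != 53 -> empty
(206,-1): col outside [0, 206] -> not filled
(9,7): row=0b1001, col=0b111, row AND col = 0b1 = 1; 1 != 7 -> empty
(163,-5): col outside [0, 163] -> not filled
(172,106): row=0b10101100, col=0b1101010, row AND col = 0b101000 = 40; 40 != 106 -> empty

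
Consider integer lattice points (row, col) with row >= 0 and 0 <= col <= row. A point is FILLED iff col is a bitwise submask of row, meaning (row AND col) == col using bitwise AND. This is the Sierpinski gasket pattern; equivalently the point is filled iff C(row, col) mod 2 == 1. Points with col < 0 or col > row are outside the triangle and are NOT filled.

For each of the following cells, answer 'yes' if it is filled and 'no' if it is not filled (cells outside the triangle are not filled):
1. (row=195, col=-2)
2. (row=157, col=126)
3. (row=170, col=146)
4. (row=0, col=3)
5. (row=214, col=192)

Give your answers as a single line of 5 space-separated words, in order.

Answer: no no no no yes

Derivation:
(195,-2): col outside [0, 195] -> not filled
(157,126): row=0b10011101, col=0b1111110, row AND col = 0b11100 = 28; 28 != 126 -> empty
(170,146): row=0b10101010, col=0b10010010, row AND col = 0b10000010 = 130; 130 != 146 -> empty
(0,3): col outside [0, 0] -> not filled
(214,192): row=0b11010110, col=0b11000000, row AND col = 0b11000000 = 192; 192 == 192 -> filled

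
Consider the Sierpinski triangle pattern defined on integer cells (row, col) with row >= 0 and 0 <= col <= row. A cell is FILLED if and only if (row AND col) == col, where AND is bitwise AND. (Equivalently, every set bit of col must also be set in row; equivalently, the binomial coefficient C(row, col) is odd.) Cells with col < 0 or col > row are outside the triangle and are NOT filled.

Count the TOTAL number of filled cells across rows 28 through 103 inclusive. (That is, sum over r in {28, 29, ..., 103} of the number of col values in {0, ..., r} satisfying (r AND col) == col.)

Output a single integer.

Answer: 1152

Derivation:
r28=11100 pc3: +8 =8
r29=11101 pc4: +16 =24
r30=11110 pc4: +16 =40
r31=11111 pc5: +32 =72
r32=100000 pc1: +2 =74
r33=100001 pc2: +4 =78
r34=100010 pc2: +4 =82
r35=100011 pc3: +8 =90
r36=100100 pc2: +4 =94
r37=100101 pc3: +8 =102
r38=100110 pc3: +8 =110
r39=100111 pc4: +16 =126
r40=101000 pc2: +4 =130
r41=101001 pc3: +8 =138
r42=101010 pc3: +8 =146
r43=101011 pc4: +16 =162
r44=101100 pc3: +8 =170
r45=101101 pc4: +16 =186
r46=101110 pc4: +16 =202
r47=101111 pc5: +32 =234
r48=110000 pc2: +4 =238
r49=110001 pc3: +8 =246
r50=110010 pc3: +8 =254
r51=110011 pc4: +16 =270
r52=110100 pc3: +8 =278
r53=110101 pc4: +16 =294
r54=110110 pc4: +16 =310
r55=110111 pc5: +32 =342
r56=111000 pc3: +8 =350
r57=111001 pc4: +16 =366
r58=111010 pc4: +16 =382
r59=111011 pc5: +32 =414
r60=111100 pc4: +16 =430
r61=111101 pc5: +32 =462
r62=111110 pc5: +32 =494
r63=111111 pc6: +64 =558
r64=1000000 pc1: +2 =560
r65=1000001 pc2: +4 =564
r66=1000010 pc2: +4 =568
r67=1000011 pc3: +8 =576
r68=1000100 pc2: +4 =580
r69=1000101 pc3: +8 =588
r70=1000110 pc3: +8 =596
r71=1000111 pc4: +16 =612
r72=1001000 pc2: +4 =616
r73=1001001 pc3: +8 =624
r74=1001010 pc3: +8 =632
r75=1001011 pc4: +16 =648
r76=1001100 pc3: +8 =656
r77=1001101 pc4: +16 =672
r78=1001110 pc4: +16 =688
r79=1001111 pc5: +32 =720
r80=1010000 pc2: +4 =724
r81=1010001 pc3: +8 =732
r82=1010010 pc3: +8 =740
r83=1010011 pc4: +16 =756
r84=1010100 pc3: +8 =764
r85=1010101 pc4: +16 =780
r86=1010110 pc4: +16 =796
r87=1010111 pc5: +32 =828
r88=1011000 pc3: +8 =836
r89=1011001 pc4: +16 =852
r90=1011010 pc4: +16 =868
r91=1011011 pc5: +32 =900
r92=1011100 pc4: +16 =916
r93=1011101 pc5: +32 =948
r94=1011110 pc5: +32 =980
r95=1011111 pc6: +64 =1044
r96=1100000 pc2: +4 =1048
r97=1100001 pc3: +8 =1056
r98=1100010 pc3: +8 =1064
r99=1100011 pc4: +16 =1080
r100=1100100 pc3: +8 =1088
r101=1100101 pc4: +16 =1104
r102=1100110 pc4: +16 =1120
r103=1100111 pc5: +32 =1152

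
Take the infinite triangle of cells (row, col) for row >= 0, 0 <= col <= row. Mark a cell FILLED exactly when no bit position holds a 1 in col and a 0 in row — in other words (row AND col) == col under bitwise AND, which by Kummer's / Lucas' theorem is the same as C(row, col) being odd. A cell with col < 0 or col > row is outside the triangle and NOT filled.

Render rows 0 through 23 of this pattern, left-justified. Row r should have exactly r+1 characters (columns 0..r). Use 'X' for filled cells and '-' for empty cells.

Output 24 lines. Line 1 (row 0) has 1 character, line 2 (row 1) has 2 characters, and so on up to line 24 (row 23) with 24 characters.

r0=0: X
r1=1: XX
r2=10: X-X
r3=11: XXXX
r4=100: X---X
r5=101: XX--XX
r6=110: X-X-X-X
r7=111: XXXXXXXX
r8=1000: X-------X
r9=1001: XX------XX
r10=1010: X-X-----X-X
r11=1011: XXXX----XXXX
r12=1100: X---X---X---X
r13=1101: XX--XX--XX--XX
r14=1110: X-X-X-X-X-X-X-X
r15=1111: XXXXXXXXXXXXXXXX
r16=10000: X---------------X
r17=10001: XX--------------XX
r18=10010: X-X-------------X-X
r19=10011: XXXX------------XXXX
r20=10100: X---X-----------X---X
r21=10101: XX--XX----------XX--XX
r22=10110: X-X-X-X---------X-X-X-X
r23=10111: XXXXXXXX--------XXXXXXXX

Answer: X
XX
X-X
XXXX
X---X
XX--XX
X-X-X-X
XXXXXXXX
X-------X
XX------XX
X-X-----X-X
XXXX----XXXX
X---X---X---X
XX--XX--XX--XX
X-X-X-X-X-X-X-X
XXXXXXXXXXXXXXXX
X---------------X
XX--------------XX
X-X-------------X-X
XXXX------------XXXX
X---X-----------X---X
XX--XX----------XX--XX
X-X-X-X---------X-X-X-X
XXXXXXXX--------XXXXXXXX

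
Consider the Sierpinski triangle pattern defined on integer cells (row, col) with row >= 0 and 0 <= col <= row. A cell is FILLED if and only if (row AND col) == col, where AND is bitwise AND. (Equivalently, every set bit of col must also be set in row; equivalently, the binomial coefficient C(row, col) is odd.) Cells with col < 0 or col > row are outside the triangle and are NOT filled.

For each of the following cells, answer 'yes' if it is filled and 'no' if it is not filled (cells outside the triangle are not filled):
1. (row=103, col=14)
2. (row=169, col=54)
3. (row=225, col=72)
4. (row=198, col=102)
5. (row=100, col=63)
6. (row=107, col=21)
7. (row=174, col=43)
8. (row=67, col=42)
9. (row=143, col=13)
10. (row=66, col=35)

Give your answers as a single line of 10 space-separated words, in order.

(103,14): row=0b1100111, col=0b1110, row AND col = 0b110 = 6; 6 != 14 -> empty
(169,54): row=0b10101001, col=0b110110, row AND col = 0b100000 = 32; 32 != 54 -> empty
(225,72): row=0b11100001, col=0b1001000, row AND col = 0b1000000 = 64; 64 != 72 -> empty
(198,102): row=0b11000110, col=0b1100110, row AND col = 0b1000110 = 70; 70 != 102 -> empty
(100,63): row=0b1100100, col=0b111111, row AND col = 0b100100 = 36; 36 != 63 -> empty
(107,21): row=0b1101011, col=0b10101, row AND col = 0b1 = 1; 1 != 21 -> empty
(174,43): row=0b10101110, col=0b101011, row AND col = 0b101010 = 42; 42 != 43 -> empty
(67,42): row=0b1000011, col=0b101010, row AND col = 0b10 = 2; 2 != 42 -> empty
(143,13): row=0b10001111, col=0b1101, row AND col = 0b1101 = 13; 13 == 13 -> filled
(66,35): row=0b1000010, col=0b100011, row AND col = 0b10 = 2; 2 != 35 -> empty

Answer: no no no no no no no no yes no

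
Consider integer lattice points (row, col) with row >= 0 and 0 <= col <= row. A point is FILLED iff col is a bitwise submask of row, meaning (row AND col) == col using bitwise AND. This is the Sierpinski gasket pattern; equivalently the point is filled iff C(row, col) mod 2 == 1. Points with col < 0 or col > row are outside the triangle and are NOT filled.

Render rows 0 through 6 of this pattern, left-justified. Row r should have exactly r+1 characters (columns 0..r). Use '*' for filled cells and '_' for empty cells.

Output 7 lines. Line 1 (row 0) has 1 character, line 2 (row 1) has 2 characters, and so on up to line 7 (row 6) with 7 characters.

r0=0: *
r1=1: **
r2=10: *_*
r3=11: ****
r4=100: *___*
r5=101: **__**
r6=110: *_*_*_*

Answer: *
**
*_*
****
*___*
**__**
*_*_*_*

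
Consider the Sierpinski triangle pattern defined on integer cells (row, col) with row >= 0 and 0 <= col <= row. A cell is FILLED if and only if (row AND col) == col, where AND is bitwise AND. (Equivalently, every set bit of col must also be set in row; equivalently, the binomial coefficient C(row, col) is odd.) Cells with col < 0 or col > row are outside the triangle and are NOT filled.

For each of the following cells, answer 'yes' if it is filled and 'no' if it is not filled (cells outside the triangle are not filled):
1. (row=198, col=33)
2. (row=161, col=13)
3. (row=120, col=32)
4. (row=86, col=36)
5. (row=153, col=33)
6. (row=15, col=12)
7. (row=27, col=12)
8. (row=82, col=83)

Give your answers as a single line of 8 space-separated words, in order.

(198,33): row=0b11000110, col=0b100001, row AND col = 0b0 = 0; 0 != 33 -> empty
(161,13): row=0b10100001, col=0b1101, row AND col = 0b1 = 1; 1 != 13 -> empty
(120,32): row=0b1111000, col=0b100000, row AND col = 0b100000 = 32; 32 == 32 -> filled
(86,36): row=0b1010110, col=0b100100, row AND col = 0b100 = 4; 4 != 36 -> empty
(153,33): row=0b10011001, col=0b100001, row AND col = 0b1 = 1; 1 != 33 -> empty
(15,12): row=0b1111, col=0b1100, row AND col = 0b1100 = 12; 12 == 12 -> filled
(27,12): row=0b11011, col=0b1100, row AND col = 0b1000 = 8; 8 != 12 -> empty
(82,83): col outside [0, 82] -> not filled

Answer: no no yes no no yes no no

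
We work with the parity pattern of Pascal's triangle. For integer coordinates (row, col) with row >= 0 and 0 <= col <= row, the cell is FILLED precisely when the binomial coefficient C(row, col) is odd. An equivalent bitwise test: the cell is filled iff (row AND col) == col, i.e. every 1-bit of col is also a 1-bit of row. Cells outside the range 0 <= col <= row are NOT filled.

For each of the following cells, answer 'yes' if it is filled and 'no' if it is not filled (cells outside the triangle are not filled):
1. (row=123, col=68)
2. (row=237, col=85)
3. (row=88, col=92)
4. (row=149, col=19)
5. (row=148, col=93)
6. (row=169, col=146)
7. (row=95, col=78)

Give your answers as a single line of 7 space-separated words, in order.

(123,68): row=0b1111011, col=0b1000100, row AND col = 0b1000000 = 64; 64 != 68 -> empty
(237,85): row=0b11101101, col=0b1010101, row AND col = 0b1000101 = 69; 69 != 85 -> empty
(88,92): col outside [0, 88] -> not filled
(149,19): row=0b10010101, col=0b10011, row AND col = 0b10001 = 17; 17 != 19 -> empty
(148,93): row=0b10010100, col=0b1011101, row AND col = 0b10100 = 20; 20 != 93 -> empty
(169,146): row=0b10101001, col=0b10010010, row AND col = 0b10000000 = 128; 128 != 146 -> empty
(95,78): row=0b1011111, col=0b1001110, row AND col = 0b1001110 = 78; 78 == 78 -> filled

Answer: no no no no no no yes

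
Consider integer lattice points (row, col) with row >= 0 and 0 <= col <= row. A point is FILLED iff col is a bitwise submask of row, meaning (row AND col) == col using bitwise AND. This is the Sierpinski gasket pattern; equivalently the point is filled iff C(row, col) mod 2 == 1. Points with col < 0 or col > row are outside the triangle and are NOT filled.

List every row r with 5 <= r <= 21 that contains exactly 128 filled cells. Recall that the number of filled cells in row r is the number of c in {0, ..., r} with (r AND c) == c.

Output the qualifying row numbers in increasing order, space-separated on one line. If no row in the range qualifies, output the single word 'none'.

Answer: none

Derivation:
Row r has 2^popcount(r) filled cells, so we need popcount(r) = log2(128) = 7.
Scan r = 5..21 and keep those with exactly 7 one-bits:
r=5=101 popcount=2 -> skip
r=6=110 popcount=2 -> skip
r=7=111 popcount=3 -> skip
r=8=1000 popcount=1 -> skip
r=9=1001 popcount=2 -> skip
r=10=1010 popcount=2 -> skip
r=11=1011 popcount=3 -> skip
r=12=1100 popcount=2 -> skip
r=13=1101 popcount=3 -> skip
r=14=1110 popcount=3 -> skip
r=15=1111 popcount=4 -> skip
r=16=10000 popcount=1 -> skip
r=17=10001 popcount=2 -> skip
r=18=10010 popcount=2 -> skip
r=19=10011 popcount=3 -> skip
r=20=10100 popcount=2 -> skip
r=21=10101 popcount=3 -> skip
Kept rows: none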